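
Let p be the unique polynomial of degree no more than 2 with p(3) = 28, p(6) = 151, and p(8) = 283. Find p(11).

Write p(s) = as^2 + bs + c. Substituting each data point gives a linear system:
  9a + 3b + c = 28
  36a + 6b + c = 151
  64a + 8b + c = 283
Solving the system yields a = 5, b = -4, c = -5.
So p(s) = 5s² - 4s - 5.
Then p(11) = 556.

556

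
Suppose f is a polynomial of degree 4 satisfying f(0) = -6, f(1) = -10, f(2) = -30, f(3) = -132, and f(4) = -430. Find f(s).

f(s) = -2s^4 + s^3 + 3s^2 - 6s - 6

Write f(s) = as^4 + bs^3 + cs^2 + ds + e. Substituting each data point gives a linear system:
  e = -6
  a + b + c + d + e = -10
  16a + 8b + 4c + 2d + e = -30
  81a + 27b + 9c + 3d + e = -132
  256a + 64b + 16c + 4d + e = -430
Solving the system yields a = -2, b = 1, c = 3, d = -6, e = -6.
So f(s) = -2s^4 + s^3 + 3s^2 - 6s - 6.
Check: f(2) = -30. ✓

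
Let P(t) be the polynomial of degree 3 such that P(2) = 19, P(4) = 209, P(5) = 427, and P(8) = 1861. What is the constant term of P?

-3

Write P(t) = at^3 + bt^2 + ct + d. Substituting each data point gives a linear system:
  8a + 4b + 2c + d = 19
  64a + 16b + 4c + d = 209
  125a + 25b + 5c + d = 427
  512a + 64b + 8c + d = 1861
Solving the system yields a = 4, b = -3, c = 1, d = -3.
So P(t) = 4t³ - 3t² + t - 3.
The constant term is -3.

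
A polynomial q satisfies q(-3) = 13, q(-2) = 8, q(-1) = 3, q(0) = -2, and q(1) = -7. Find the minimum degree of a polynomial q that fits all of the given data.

1

Forward differences of the values at t = -3, -2, -1, 0, 1:
  q  : 13  8  3  -2  -7
  Δ  : -5  -5  -5  -5
  Δ^2: 0  0  0
  Δ^3: 0  0
  Δ^4: 0
The first differences are constant (-5) and nonzero, while all higher differences vanish, so the minimal degree is 1.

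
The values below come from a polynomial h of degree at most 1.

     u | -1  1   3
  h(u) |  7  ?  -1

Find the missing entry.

The 2 known points determine the degree-1 polynomial uniquely.
Write h(u) = au + b. Substituting each data point gives a linear system:
  -a + b = 7
  3a + b = -1
Solving the system yields a = -2, b = 5.
So h(u) = -2u + 5.
Then h(1) = 3.

3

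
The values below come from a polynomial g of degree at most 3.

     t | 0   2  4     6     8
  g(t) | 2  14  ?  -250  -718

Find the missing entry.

On equispaced nodes a degree-3 polynomial has vanishing fourth forward difference, so
  g(0) - 4·g(2) + 6·g(4) - 4·g(6) + g(8) = 0.
Substituting the known values and solving for g(4):
  6·g(4) = -228
  g(4) = -38.

-38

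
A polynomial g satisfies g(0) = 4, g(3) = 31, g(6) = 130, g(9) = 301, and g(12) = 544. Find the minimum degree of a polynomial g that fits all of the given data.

2

Forward differences of the values at x = 0, 3, 6, 9, 12:
  g  : 4  31  130  301  544
  Δ  : 27  99  171  243
  Δ^2: 72  72  72
  Δ^3: 0  0
  Δ^4: 0
The second differences are constant (72) and nonzero, while all higher differences vanish, so the minimal degree is 2.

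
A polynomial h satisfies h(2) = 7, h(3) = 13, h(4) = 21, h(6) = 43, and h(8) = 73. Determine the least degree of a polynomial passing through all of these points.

2

Divided differences on the nodes 2, 3, 4, 6, 8:
  order 0: 7  13  21  43  73
  order 1: 6  8  11  15
  order 2: 1  1  1
  order 3: 0  0
  order 4: 0
The order-2 divided differences are all 1 (nonzero) and every higher order vanishes, so the data lies on a polynomial of degree exactly 2.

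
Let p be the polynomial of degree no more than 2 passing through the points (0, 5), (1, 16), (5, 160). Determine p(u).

p(u) = 5u^2 + 6u + 5

Using the Lagrange interpolation formula with nodes 0, 1, 5:
  L_0(u) = (u - 1)(u - 5) / 5
  L_1(u) = u(u - 5) / -4
  L_2(u) = u(u - 1) / 20
Then p(u) = 5·L_0(u) + 16·L_1(u) + 160·L_2(u).
Expanding and collecting terms gives p(u) = 5u^2 + 6u + 5.
Check: p(1) = 16. ✓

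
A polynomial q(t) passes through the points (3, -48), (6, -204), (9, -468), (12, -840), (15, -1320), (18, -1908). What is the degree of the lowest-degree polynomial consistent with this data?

2

Forward differences of the values at t = 3, 6, 9, 12, 15, 18:
  q  : -48  -204  -468  -840  -1320  -1908
  Δ  : -156  -264  -372  -480  -588
  Δ^2: -108  -108  -108  -108
  Δ^3: 0  0  0
  Δ^4: 0  0
  Δ^5: 0
The second differences are constant (-108) and nonzero, while all higher differences vanish, so the minimal degree is 2.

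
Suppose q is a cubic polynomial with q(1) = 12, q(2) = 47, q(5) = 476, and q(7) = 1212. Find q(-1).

Using the Lagrange interpolation formula with nodes 1, 2, 5, 7:
  L_0(s) = (s - 2)(s - 5)(s - 7) / -24
  L_1(s) = (s - 1)(s - 5)(s - 7) / 15
  L_2(s) = (s - 1)(s - 2)(s - 7) / -24
  L_3(s) = (s - 1)(s - 2)(s - 5) / 60
Then q(s) = 12·L_0(s) + 47·L_1(s) + 476·L_2(s) + 1212·L_3(s).
Expanding and collecting terms gives q(s) = 3s^3 + 3s^2 + 5s + 1.
Evaluating at s = -1: q(-1) = -4.

-4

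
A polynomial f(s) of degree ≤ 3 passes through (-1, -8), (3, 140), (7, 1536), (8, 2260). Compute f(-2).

-30

Write f(s) = as^3 + bs^2 + cs + d. Substituting each data point gives a linear system:
  -a + b - c + d = -8
  27a + 9b + 3c + d = 140
  343a + 49b + 7c + d = 1536
  512a + 64b + 8c + d = 2260
Solving the system yields a = 4, b = 3, c = 3, d = -4.
So f(s) = 4s^3 + 3s^2 + 3s - 4.
Then f(-2) = -30.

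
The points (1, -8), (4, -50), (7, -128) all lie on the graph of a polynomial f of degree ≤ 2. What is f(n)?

Write f(n) = an^2 + bn + c. Substituting each data point gives a linear system:
  a + b + c = -8
  16a + 4b + c = -50
  49a + 7b + c = -128
Solving the system yields a = -2, b = -4, c = -2.
So f(n) = -2n² - 4n - 2.
Check: f(1) = -8. ✓

f(n) = -2n^2 - 4n - 2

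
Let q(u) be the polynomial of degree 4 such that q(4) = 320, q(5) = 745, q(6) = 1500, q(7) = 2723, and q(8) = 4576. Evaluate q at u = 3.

Forward differences of the values at u = 4, 5, 6, 7, 8:
  q  : 320  745  1500  2723  4576
  Δ  : 425  755  1223  1853
  Δ^2: 330  468  630
  Δ^3: 138  162
  Δ^4: 24
The fourth differences are constant, confirming degree 4.
Interpolating (Newton forward form) and evaluating at u = 3 gives q(3) = 111.

111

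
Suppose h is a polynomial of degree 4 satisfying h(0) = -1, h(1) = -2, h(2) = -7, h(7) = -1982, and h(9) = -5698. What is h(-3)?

Using the Lagrange interpolation formula with nodes 0, 1, 2, 7, 9:
  L_0(s) = (s - 1)(s - 2)(s - 7)(s - 9) / 126
  L_1(s) = s(s - 2)(s - 7)(s - 9) / -48
  L_2(s) = s(s - 1)(s - 7)(s - 9) / 70
  L_3(s) = s(s - 1)(s - 2)(s - 9) / -420
  L_4(s) = s(s - 1)(s - 2)(s - 7) / 1008
Then h(s) = -1·L_0(s) - 2·L_1(s) - 7·L_2(s) - 1982·L_3(s) - 5698·L_4(s).
Expanding and collecting terms gives h(s) = -s^4 + s^3 + 2s^2 - 3s - 1.
Evaluating at s = -3: h(-3) = -82.

-82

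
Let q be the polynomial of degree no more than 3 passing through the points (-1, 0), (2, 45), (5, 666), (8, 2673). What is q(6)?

Forward differences of the values at n = -1, 2, 5, 8:
  q  : 0  45  666  2673
  Δ  : 45  621  2007
  Δ^2: 576  1386
  Δ^3: 810
The third differences are constant, confirming degree 3.
Interpolating (Newton forward form) and evaluating at n = 6 gives q(6) = 1141.

1141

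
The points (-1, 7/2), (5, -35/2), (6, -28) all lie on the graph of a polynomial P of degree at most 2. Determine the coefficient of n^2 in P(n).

Write P(n) = an^2 + bn + c. Substituting each data point gives a linear system:
  a - b + c = 7/2
  25a + 5b + c = -35/2
  36a + 6b + c = -28
Solving the system yields a = -1, b = 1/2, c = 5.
So P(n) = -n² + (1/2)n + 5.
The leading coefficient is -1.

-1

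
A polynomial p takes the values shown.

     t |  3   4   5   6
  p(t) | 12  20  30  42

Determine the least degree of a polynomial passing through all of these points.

Forward differences of the values at t = 3, 4, 5, 6:
  p  : 12  20  30  42
  Δ  : 8  10  12
  Δ^2: 2  2
  Δ^3: 0
The second differences are constant (2) and nonzero, while all higher differences vanish, so the minimal degree is 2.

2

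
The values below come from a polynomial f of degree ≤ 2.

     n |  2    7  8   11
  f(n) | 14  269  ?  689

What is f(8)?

The 3 known points determine the degree-2 polynomial uniquely.
Write f(n) = an^2 + bn + c. Substituting each data point gives a linear system:
  4a + 2b + c = 14
  49a + 7b + c = 269
  121a + 11b + c = 689
Solving the system yields a = 6, b = -3, c = -4.
So f(n) = 6n^2 - 3n - 4.
Then f(8) = 356.

356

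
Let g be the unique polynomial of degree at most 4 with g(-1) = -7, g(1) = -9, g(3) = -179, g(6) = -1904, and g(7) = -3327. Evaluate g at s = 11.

Using the Lagrange interpolation formula with nodes -1, 1, 3, 6, 7:
  L_0(s) = (s - 1)(s - 3)(s - 6)(s - 7) / 448
  L_1(s) = (s + 1)(s - 3)(s - 6)(s - 7) / -120
  L_2(s) = (s + 1)(s - 1)(s - 6)(s - 7) / 96
  L_3(s) = (s + 1)(s - 1)(s - 3)(s - 7) / -105
  L_4(s) = (s + 1)(s - 1)(s - 3)(s - 6) / 192
Then g(s) = -7·L_0(s) - 9·L_1(s) - 179·L_2(s) - 1904·L_3(s) - 3327·L_4(s).
Expanding and collecting terms gives g(s) = -s^4 - 2s^3 - 5s^2 + s - 2.
Evaluating at s = 11: g(11) = -17899.

-17899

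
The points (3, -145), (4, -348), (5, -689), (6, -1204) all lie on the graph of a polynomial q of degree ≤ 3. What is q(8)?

-2900

Write q(u) = au^3 + bu^2 + cu + d. Substituting each data point gives a linear system:
  27a + 9b + 3c + d = -145
  64a + 16b + 4c + d = -348
  125a + 25b + 5c + d = -689
  216a + 36b + 6c + d = -1204
Solving the system yields a = -6, b = 3, c = -2, d = -4.
So q(u) = -6u³ + 3u² - 2u - 4.
Then q(8) = -2900.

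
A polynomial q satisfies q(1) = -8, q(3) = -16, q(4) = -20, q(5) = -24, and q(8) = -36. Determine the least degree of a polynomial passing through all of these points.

Divided differences on the nodes 1, 3, 4, 5, 8:
  order 0: -8  -16  -20  -24  -36
  order 1: -4  -4  -4  -4
  order 2: 0  0  0
  order 3: 0  0
  order 4: 0
The order-1 divided differences are all -4 (nonzero) and every higher order vanishes, so the data lies on a polynomial of degree exactly 1.

1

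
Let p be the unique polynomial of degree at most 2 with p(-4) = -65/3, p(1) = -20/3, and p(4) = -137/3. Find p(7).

-362/3

Using the Lagrange interpolation formula with nodes -4, 1, 4:
  L_0(x) = (x - 1)(x - 4) / 40
  L_1(x) = (x + 4)(x - 4) / -15
  L_2(x) = (x + 4)(x - 1) / 24
Then p(x) = -65/3·L_0(x) - 20/3·L_1(x) - 137/3·L_2(x).
Expanding and collecting terms gives p(x) = -2x^2 - 3x - 5/3.
Evaluating at x = 7: p(7) = -362/3.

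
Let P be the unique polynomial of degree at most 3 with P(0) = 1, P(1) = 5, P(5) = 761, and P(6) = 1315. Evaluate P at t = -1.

Using the Lagrange interpolation formula with nodes 0, 1, 5, 6:
  L_0(t) = (t - 1)(t - 5)(t - 6) / -30
  L_1(t) = t(t - 5)(t - 6) / 20
  L_2(t) = t(t - 1)(t - 6) / -20
  L_3(t) = t(t - 1)(t - 5) / 30
Then P(t) = 1·L_0(t) + 5·L_1(t) + 761·L_2(t) + 1315·L_3(t).
Expanding and collecting terms gives P(t) = 6t^3 + t^2 - 3t + 1.
Evaluating at t = -1: P(-1) = -1.

-1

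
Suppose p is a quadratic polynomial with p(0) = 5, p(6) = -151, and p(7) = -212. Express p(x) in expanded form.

p(x) = -5x^2 + 4x + 5

Write p(x) = ax^2 + bx + c. Substituting each data point gives a linear system:
  c = 5
  36a + 6b + c = -151
  49a + 7b + c = -212
Solving the system yields a = -5, b = 4, c = 5.
So p(x) = -5x² + 4x + 5.
Check: p(7) = -212. ✓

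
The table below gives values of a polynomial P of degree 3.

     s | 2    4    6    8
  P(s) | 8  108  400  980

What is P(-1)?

Using the Lagrange interpolation formula with nodes 2, 4, 6, 8:
  L_0(s) = (s - 4)(s - 6)(s - 8) / -48
  L_1(s) = (s - 2)(s - 6)(s - 8) / 16
  L_2(s) = (s - 2)(s - 4)(s - 8) / -16
  L_3(s) = (s - 2)(s - 4)(s - 6) / 48
Then P(s) = 8·L_0(s) + 108·L_1(s) + 400·L_2(s) + 980·L_3(s).
Expanding and collecting terms gives P(s) = 2s^3 - 6s + 4.
Evaluating at s = -1: P(-1) = 8.

8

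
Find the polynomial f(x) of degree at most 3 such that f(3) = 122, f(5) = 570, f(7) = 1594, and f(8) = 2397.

f(x) = 5x^3 - 3x^2 + 3x + 5

Using the Lagrange interpolation formula with nodes 3, 5, 7, 8:
  L_0(x) = (x - 5)(x - 7)(x - 8) / -40
  L_1(x) = (x - 3)(x - 7)(x - 8) / 12
  L_2(x) = (x - 3)(x - 5)(x - 8) / -8
  L_3(x) = (x - 3)(x - 5)(x - 7) / 15
Then f(x) = 122·L_0(x) + 570·L_1(x) + 1594·L_2(x) + 2397·L_3(x).
Expanding and collecting terms gives f(x) = 5x^3 - 3x^2 + 3x + 5.
Check: f(5) = 570. ✓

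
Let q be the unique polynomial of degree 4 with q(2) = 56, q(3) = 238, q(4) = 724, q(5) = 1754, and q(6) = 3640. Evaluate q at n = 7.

Using the Lagrange interpolation formula with nodes 2, 3, 4, 5, 6:
  L_0(n) = (n - 3)(n - 4)(n - 5)(n - 6) / 24
  L_1(n) = (n - 2)(n - 4)(n - 5)(n - 6) / -6
  L_2(n) = (n - 2)(n - 3)(n - 5)(n - 6) / 4
  L_3(n) = (n - 2)(n - 3)(n - 4)(n - 6) / -6
  L_4(n) = (n - 2)(n - 3)(n - 4)(n - 5) / 24
Then q(n) = 56·L_0(n) + 238·L_1(n) + 724·L_2(n) + 1754·L_3(n) + 3640·L_4(n).
Expanding and collecting terms gives q(n) = 3n⁴ - 2n³ + 5n² + 4.
Evaluating at n = 7: q(7) = 6766.

6766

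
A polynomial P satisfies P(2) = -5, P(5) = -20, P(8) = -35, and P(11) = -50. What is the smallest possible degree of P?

Forward differences of the values at s = 2, 5, 8, 11:
  P  : -5  -20  -35  -50
  Δ  : -15  -15  -15
  Δ^2: 0  0
  Δ^3: 0
The first differences are constant (-15) and nonzero, while all higher differences vanish, so the minimal degree is 1.

1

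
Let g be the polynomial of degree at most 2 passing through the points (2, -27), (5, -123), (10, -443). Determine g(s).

Using the Lagrange interpolation formula with nodes 2, 5, 10:
  L_0(s) = (s - 5)(s - 10) / 24
  L_1(s) = (s - 2)(s - 10) / -15
  L_2(s) = (s - 2)(s - 5) / 40
Then g(s) = -27·L_0(s) - 123·L_1(s) - 443·L_2(s).
Expanding and collecting terms gives g(s) = -4s^2 - 4s - 3.
Check: g(2) = -27. ✓

g(s) = -4s^2 - 4s - 3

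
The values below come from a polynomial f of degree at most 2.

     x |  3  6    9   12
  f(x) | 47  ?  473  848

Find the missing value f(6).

The 3 known points determine the degree-2 polynomial uniquely.
Write f(x) = ax^2 + bx + c. Substituting each data point gives a linear system:
  9a + 3b + c = 47
  81a + 9b + c = 473
  144a + 12b + c = 848
Solving the system yields a = 6, b = -1, c = -4.
So f(x) = 6x^2 - x - 4.
Then f(6) = 206.

206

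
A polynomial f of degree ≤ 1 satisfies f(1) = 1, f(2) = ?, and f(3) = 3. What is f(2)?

The 2 known points determine the degree-1 polynomial uniquely.
Write f(n) = an + b. Substituting each data point gives a linear system:
  a + b = 1
  3a + b = 3
Solving the system yields a = 1, b = 0.
So f(n) = n.
Then f(2) = 2.

2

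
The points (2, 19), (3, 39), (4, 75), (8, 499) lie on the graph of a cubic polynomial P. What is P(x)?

Write P(x) = ax^3 + bx^2 + cx + d. Substituting each data point gives a linear system:
  8a + 4b + 2c + d = 19
  27a + 9b + 3c + d = 39
  64a + 16b + 4c + d = 75
  512a + 64b + 8c + d = 499
Solving the system yields a = 1, b = -1, c = 6, d = 3.
So P(x) = x³ - x² + 6x + 3.
Check: P(3) = 39. ✓

P(x) = x^3 - x^2 + 6x + 3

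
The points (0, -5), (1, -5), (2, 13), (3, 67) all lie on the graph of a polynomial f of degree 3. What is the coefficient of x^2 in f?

Write f(x) = ax^3 + bx^2 + cx + d. Substituting each data point gives a linear system:
  d = -5
  a + b + c + d = -5
  8a + 4b + 2c + d = 13
  27a + 9b + 3c + d = 67
Solving the system yields a = 3, b = 0, c = -3, d = -5.
So f(x) = 3x^3 - 3x - 5.
The coefficient of x^2 is 0.

0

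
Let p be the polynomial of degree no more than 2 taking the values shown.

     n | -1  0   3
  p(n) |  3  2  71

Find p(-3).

Using the Lagrange interpolation formula with nodes -1, 0, 3:
  L_0(n) = n(n - 3) / 4
  L_1(n) = (n + 1)(n - 3) / -3
  L_2(n) = (n + 1)n / 12
Then p(n) = 3·L_0(n) + 2·L_1(n) + 71·L_2(n).
Expanding and collecting terms gives p(n) = 6n^2 + 5n + 2.
Evaluating at n = -3: p(-3) = 41.

41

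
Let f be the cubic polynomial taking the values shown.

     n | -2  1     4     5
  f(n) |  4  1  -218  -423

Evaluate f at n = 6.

Write f(n) = an^3 + bn^2 + cn + d. Substituting each data point gives a linear system:
  -8a + 4b - 2c + d = 4
  a + b + c + d = 1
  64a + 16b + 4c + d = -218
  125a + 25b + 5c + d = -423
Solving the system yields a = -3, b = -3, c = 5, d = 2.
So f(n) = -3n^3 - 3n^2 + 5n + 2.
Then f(6) = -724.

-724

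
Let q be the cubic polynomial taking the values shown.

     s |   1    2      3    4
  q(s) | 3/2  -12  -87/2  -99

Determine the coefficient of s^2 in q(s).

-3

Write q(s) = as^3 + bs^2 + cs + d. Substituting each data point gives a linear system:
  a + b + c + d = 3/2
  8a + 4b + 2c + d = -12
  27a + 9b + 3c + d = -87/2
  64a + 16b + 4c + d = -99
Solving the system yields a = -1, b = -3, c = 5/2, d = 3.
So q(s) = -s^3 - 3s^2 + (5/2)s + 3.
The coefficient of s^2 is -3.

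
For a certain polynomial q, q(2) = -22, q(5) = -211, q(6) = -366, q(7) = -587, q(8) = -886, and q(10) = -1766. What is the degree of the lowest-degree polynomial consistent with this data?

Divided differences on the nodes 2, 5, 6, 7, 8, 10:
  order 0: -22  -211  -366  -587  -886  -1766
  order 1: -63  -155  -221  -299  -440
  order 2: -23  -33  -39  -47
  order 3: -2  -2  -2
  order 4: 0  0
  order 5: 0
The order-3 divided differences are all -2 (nonzero) and every higher order vanishes, so the data lies on a polynomial of degree exactly 3.

3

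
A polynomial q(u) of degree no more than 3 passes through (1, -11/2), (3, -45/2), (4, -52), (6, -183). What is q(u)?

q(u) = -u^3 + u^2 + (1/2)u - 6

Using the Lagrange interpolation formula with nodes 1, 3, 4, 6:
  L_0(u) = (u - 3)(u - 4)(u - 6) / -30
  L_1(u) = (u - 1)(u - 4)(u - 6) / 6
  L_2(u) = (u - 1)(u - 3)(u - 6) / -6
  L_3(u) = (u - 1)(u - 3)(u - 4) / 30
Then q(u) = -11/2·L_0(u) - 45/2·L_1(u) - 52·L_2(u) - 183·L_3(u).
Expanding and collecting terms gives q(u) = -u^3 + u^2 + (1/2)u - 6.
Check: q(3) = -45/2. ✓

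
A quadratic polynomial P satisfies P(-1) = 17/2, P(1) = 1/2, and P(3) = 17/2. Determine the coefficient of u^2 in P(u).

2

Write P(u) = au^2 + bu + c. Substituting each data point gives a linear system:
  a - b + c = 17/2
  a + b + c = 1/2
  9a + 3b + c = 17/2
Solving the system yields a = 2, b = -4, c = 5/2.
So P(u) = 2u^2 - 4u + 5/2.
The leading coefficient is 2.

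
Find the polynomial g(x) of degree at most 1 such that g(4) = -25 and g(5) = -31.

Using the Lagrange interpolation formula with nodes 4, 5:
  L_0(x) = (x - 5) / -1
  L_1(x) = (x - 4) / 1
Then g(x) = -25·L_0(x) - 31·L_1(x).
Expanding and collecting terms gives g(x) = -6x - 1.
Check: g(4) = -25. ✓

g(x) = -6x - 1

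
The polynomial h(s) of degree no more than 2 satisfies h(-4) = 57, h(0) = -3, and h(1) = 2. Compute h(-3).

Write h(s) = as^2 + bs + c. Substituting each data point gives a linear system:
  16a - 4b + c = 57
  c = -3
  a + b + c = 2
Solving the system yields a = 4, b = 1, c = -3.
So h(s) = 4s^2 + s - 3.
Then h(-3) = 30.

30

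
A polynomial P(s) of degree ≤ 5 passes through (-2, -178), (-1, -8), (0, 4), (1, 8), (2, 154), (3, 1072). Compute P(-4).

Using the Lagrange interpolation formula with nodes -2, -1, 0, 1, 2, 3:
  L_0(s) = (s + 1)s(s - 1)(s - 2)(s - 3) / -120
  L_1(s) = (s + 2)s(s - 1)(s - 2)(s - 3) / 24
  L_2(s) = (s + 2)(s + 1)(s - 1)(s - 2)(s - 3) / -12
  L_3(s) = (s + 2)(s + 1)s(s - 2)(s - 3) / 12
  L_4(s) = (s + 2)(s + 1)s(s - 1)(s - 3) / -24
  L_5(s) = (s + 2)(s + 1)s(s - 1)(s - 2) / 120
Then P(s) = -178·L_0(s) - 8·L_1(s) + 4·L_2(s) + 8·L_3(s) + 154·L_4(s) + 1072·L_5(s).
Expanding and collecting terms gives P(s) = 4s^5 + 5s^3 - 4s^2 - s + 4.
Evaluating at s = -4: P(-4) = -4472.

-4472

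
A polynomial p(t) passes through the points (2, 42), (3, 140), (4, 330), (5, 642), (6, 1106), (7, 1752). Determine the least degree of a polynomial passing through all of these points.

Forward differences of the values at t = 2, 3, 4, 5, 6, 7:
  p  : 42  140  330  642  1106  1752
  Δ  : 98  190  312  464  646
  Δ^2: 92  122  152  182
  Δ^3: 30  30  30
  Δ^4: 0  0
  Δ^5: 0
The third differences are constant (30) and nonzero, while all higher differences vanish, so the minimal degree is 3.

3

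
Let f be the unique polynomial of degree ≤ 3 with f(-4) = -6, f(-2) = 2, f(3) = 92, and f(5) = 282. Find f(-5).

Write f(x) = ax^3 + bx^2 + cx + d. Substituting each data point gives a linear system:
  -64a + 16b - 4c + d = -6
  -8a + 4b - 2c + d = 2
  27a + 9b + 3c + d = 92
  125a + 25b + 5c + d = 282
Solving the system yields a = 1, b = 5, c = 6, d = 2.
So f(x) = x³ + 5x² + 6x + 2.
Then f(-5) = -28.

-28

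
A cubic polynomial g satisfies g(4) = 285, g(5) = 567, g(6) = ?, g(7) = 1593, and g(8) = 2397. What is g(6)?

993

The 4 known points determine the degree-3 polynomial uniquely.
Write g(x) = ax^3 + bx^2 + cx + d. Substituting each data point gives a linear system:
  64a + 16b + 4c + d = 285
  125a + 25b + 5c + d = 567
  343a + 49b + 7c + d = 1593
  512a + 64b + 8c + d = 2397
Solving the system yields a = 5, b = -3, c = 4, d = -3.
So g(x) = 5x^3 - 3x^2 + 4x - 3.
Then g(6) = 993.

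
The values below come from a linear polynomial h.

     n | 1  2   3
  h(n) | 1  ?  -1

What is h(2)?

On equispaced nodes a degree-1 polynomial has vanishing second forward difference, so
  h(1) - 2·h(2) + h(3) = 0.
Substituting the known values and solving for h(2):
  -2·h(2) = 0
  h(2) = 0.

0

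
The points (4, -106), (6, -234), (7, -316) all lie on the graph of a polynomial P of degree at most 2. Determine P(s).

P(s) = -6s^2 - 4s + 6

Using the Lagrange interpolation formula with nodes 4, 6, 7:
  L_0(s) = (s - 6)(s - 7) / 6
  L_1(s) = (s - 4)(s - 7) / -2
  L_2(s) = (s - 4)(s - 6) / 3
Then P(s) = -106·L_0(s) - 234·L_1(s) - 316·L_2(s).
Expanding and collecting terms gives P(s) = -6s^2 - 4s + 6.
Check: P(6) = -234. ✓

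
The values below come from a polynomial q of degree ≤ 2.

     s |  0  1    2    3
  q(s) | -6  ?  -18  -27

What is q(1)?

On equispaced nodes a degree-2 polynomial has vanishing third forward difference, so
  - q(0) + 3·q(1) - 3·q(2) + q(3) = 0.
Substituting the known values and solving for q(1):
  3·q(1) = -33
  q(1) = -11.

-11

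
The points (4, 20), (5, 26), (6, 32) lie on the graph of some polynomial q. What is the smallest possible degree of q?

Forward differences of the values at n = 4, 5, 6:
  q  : 20  26  32
  Δ  : 6  6
  Δ^2: 0
The first differences are constant (6) and nonzero, while all higher differences vanish, so the minimal degree is 1.

1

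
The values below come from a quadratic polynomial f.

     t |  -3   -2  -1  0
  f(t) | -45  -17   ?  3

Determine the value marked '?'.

-1

The 3 known points determine the degree-2 polynomial uniquely.
Write f(t) = at^2 + bt + c. Substituting each data point gives a linear system:
  9a - 3b + c = -45
  4a - 2b + c = -17
  c = 3
Solving the system yields a = -6, b = -2, c = 3.
So f(t) = -6t^2 - 2t + 3.
Then f(-1) = -1.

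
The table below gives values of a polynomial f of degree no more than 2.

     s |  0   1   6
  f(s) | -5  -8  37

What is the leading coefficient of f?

2

Write f(s) = as^2 + bs + c. Substituting each data point gives a linear system:
  c = -5
  a + b + c = -8
  36a + 6b + c = 37
Solving the system yields a = 2, b = -5, c = -5.
So f(s) = 2s^2 - 5s - 5.
The leading coefficient is 2.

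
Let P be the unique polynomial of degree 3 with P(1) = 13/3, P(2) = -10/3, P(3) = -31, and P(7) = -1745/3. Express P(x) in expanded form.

P(x) = -2x^3 + 2x^2 + (1/3)x + 4

Write P(x) = ax^3 + bx^2 + cx + d. Substituting each data point gives a linear system:
  a + b + c + d = 13/3
  8a + 4b + 2c + d = -10/3
  27a + 9b + 3c + d = -31
  343a + 49b + 7c + d = -1745/3
Solving the system yields a = -2, b = 2, c = 1/3, d = 4.
So P(x) = -2x^3 + 2x^2 + (1/3)x + 4.
Check: P(2) = -10/3. ✓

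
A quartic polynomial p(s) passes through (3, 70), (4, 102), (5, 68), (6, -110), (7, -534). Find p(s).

p(s) = -s^4 + 5s^3 + 4s^2 - 6s - 2

Write p(s) = as^4 + bs^3 + cs^2 + ds + e. Substituting each data point gives a linear system:
  81a + 27b + 9c + 3d + e = 70
  256a + 64b + 16c + 4d + e = 102
  625a + 125b + 25c + 5d + e = 68
  1296a + 216b + 36c + 6d + e = -110
  2401a + 343b + 49c + 7d + e = -534
Solving the system yields a = -1, b = 5, c = 4, d = -6, e = -2.
So p(s) = -s⁴ + 5s³ + 4s² - 6s - 2.
Check: p(6) = -110. ✓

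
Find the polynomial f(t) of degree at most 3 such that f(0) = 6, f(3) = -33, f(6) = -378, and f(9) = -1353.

Using the Lagrange interpolation formula with nodes 0, 3, 6, 9:
  L_0(t) = (t - 3)(t - 6)(t - 9) / -162
  L_1(t) = t(t - 6)(t - 9) / 54
  L_2(t) = t(t - 3)(t - 9) / -54
  L_3(t) = t(t - 3)(t - 6) / 162
Then f(t) = 6·L_0(t) - 33·L_1(t) - 378·L_2(t) - 1353·L_3(t).
Expanding and collecting terms gives f(t) = -2t³ + t² + 2t + 6.
Check: f(6) = -378. ✓

f(t) = -2t^3 + t^2 + 2t + 6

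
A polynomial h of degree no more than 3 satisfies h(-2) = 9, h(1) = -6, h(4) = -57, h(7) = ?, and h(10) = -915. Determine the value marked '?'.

On equispaced nodes a degree-3 polynomial has vanishing fourth forward difference, so
  h(-2) - 4·h(1) + 6·h(4) - 4·h(7) + h(10) = 0.
Substituting the known values and solving for h(7):
  -4·h(7) = 1224
  h(7) = -306.

-306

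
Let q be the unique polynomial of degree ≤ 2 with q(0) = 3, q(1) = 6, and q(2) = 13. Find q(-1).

4

Forward differences of the values at u = 0, 1, 2:
  q  : 3  6  13
  Δ  : 3  7
  Δ^2: 4
The second differences are constant, confirming degree 2.
Interpolating (Newton forward form) and evaluating at u = -1 gives q(-1) = 4.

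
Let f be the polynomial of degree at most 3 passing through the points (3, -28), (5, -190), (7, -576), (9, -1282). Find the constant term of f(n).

5

Write f(n) = an^3 + bn^2 + cn + d. Substituting each data point gives a linear system:
  27a + 9b + 3c + d = -28
  125a + 25b + 5c + d = -190
  343a + 49b + 7c + d = -576
  729a + 81b + 9c + d = -1282
Solving the system yields a = -2, b = 2, c = 1, d = 5.
So f(n) = -2n^3 + 2n^2 + n + 5.
The constant term is 5.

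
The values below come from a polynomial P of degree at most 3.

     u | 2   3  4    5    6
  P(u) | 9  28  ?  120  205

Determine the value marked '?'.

63

On equispaced nodes a degree-3 polynomial has vanishing fourth forward difference, so
  P(2) - 4·P(3) + 6·P(4) - 4·P(5) + P(6) = 0.
Substituting the known values and solving for P(4):
  6·P(4) = 378
  P(4) = 63.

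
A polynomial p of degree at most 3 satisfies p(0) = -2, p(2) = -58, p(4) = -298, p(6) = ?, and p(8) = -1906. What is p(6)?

-866

On equispaced nodes a degree-3 polynomial has vanishing fourth forward difference, so
  p(0) - 4·p(2) + 6·p(4) - 4·p(6) + p(8) = 0.
Substituting the known values and solving for p(6):
  -4·p(6) = 3464
  p(6) = -866.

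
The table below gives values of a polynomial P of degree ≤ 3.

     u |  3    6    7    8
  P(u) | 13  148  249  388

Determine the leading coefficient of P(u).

Write P(u) = au^3 + bu^2 + cu + d. Substituting each data point gives a linear system:
  27a + 9b + 3c + d = 13
  216a + 36b + 6c + d = 148
  343a + 49b + 7c + d = 249
  512a + 64b + 8c + d = 388
Solving the system yields a = 1, b = -2, c = 0, d = 4.
So P(u) = u³ - 2u² + 4.
The leading coefficient is 1.

1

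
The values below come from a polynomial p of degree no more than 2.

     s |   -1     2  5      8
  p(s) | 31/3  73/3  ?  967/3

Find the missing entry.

On equispaced nodes a degree-2 polynomial has vanishing third forward difference, so
  - p(-1) + 3·p(2) - 3·p(5) + p(8) = 0.
Substituting the known values and solving for p(5):
  -3·p(5) = -385
  p(5) = 385/3.

385/3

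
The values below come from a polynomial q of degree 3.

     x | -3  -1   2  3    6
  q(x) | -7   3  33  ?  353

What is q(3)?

71

The 4 known points determine the degree-3 polynomial uniquely.
Write q(x) = ax^3 + bx^2 + cx + d. Substituting each data point gives a linear system:
  -27a + 9b - 3c + d = -7
  -a + b - c + d = 3
  8a + 4b + 2c + d = 33
  216a + 36b + 6c + d = 353
Solving the system yields a = 1, b = 3, c = 4, d = 5.
So q(x) = x³ + 3x² + 4x + 5.
Then q(3) = 71.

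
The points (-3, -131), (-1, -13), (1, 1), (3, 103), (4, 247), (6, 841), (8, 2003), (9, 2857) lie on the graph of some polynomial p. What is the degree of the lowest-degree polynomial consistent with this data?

3

Divided differences on the nodes -3, -1, 1, 3, 4, 6, 8, 9:
  order 0: -131  -13  1  103  247  841  2003  2857
  order 1: 59  7  51  144  297  581  854
  order 2: -13  11  31  51  71  91
  order 3: 4  4  4  4  4
  order 4: 0  0  0  0
  order 5: 0  0  0
  order 6: 0  0
  order 7: 0
The order-3 divided differences are all 4 (nonzero) and every higher order vanishes, so the data lies on a polynomial of degree exactly 3.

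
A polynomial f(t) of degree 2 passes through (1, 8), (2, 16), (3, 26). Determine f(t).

Using the Lagrange interpolation formula with nodes 1, 2, 3:
  L_0(t) = (t - 2)(t - 3) / 2
  L_1(t) = (t - 1)(t - 3) / -1
  L_2(t) = (t - 1)(t - 2) / 2
Then f(t) = 8·L_0(t) + 16·L_1(t) + 26·L_2(t).
Expanding and collecting terms gives f(t) = t² + 5t + 2.
Check: f(1) = 8. ✓

f(t) = t^2 + 5t + 2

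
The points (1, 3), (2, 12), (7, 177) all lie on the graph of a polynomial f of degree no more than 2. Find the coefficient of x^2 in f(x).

Write f(x) = ax^2 + bx + c. Substituting each data point gives a linear system:
  a + b + c = 3
  4a + 2b + c = 12
  49a + 7b + c = 177
Solving the system yields a = 4, b = -3, c = 2.
So f(x) = 4x^2 - 3x + 2.
The leading coefficient is 4.

4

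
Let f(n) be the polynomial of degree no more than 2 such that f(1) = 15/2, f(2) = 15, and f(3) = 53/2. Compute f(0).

Forward differences of the values at n = 1, 2, 3:
  f  : 15/2  15  53/2
  Δ  : 15/2  23/2
  Δ^2: 4
The second differences are constant, confirming degree 2.
Interpolating (Newton forward form) and evaluating at n = 0 gives f(0) = 4.

4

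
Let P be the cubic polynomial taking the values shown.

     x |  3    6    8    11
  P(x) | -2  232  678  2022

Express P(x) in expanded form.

P(x) = 2x^3 - 5x^2 - 3x - 2

Write P(x) = ax^3 + bx^2 + cx + d. Substituting each data point gives a linear system:
  27a + 9b + 3c + d = -2
  216a + 36b + 6c + d = 232
  512a + 64b + 8c + d = 678
  1331a + 121b + 11c + d = 2022
Solving the system yields a = 2, b = -5, c = -3, d = -2.
So P(x) = 2x^3 - 5x^2 - 3x - 2.
Check: P(8) = 678. ✓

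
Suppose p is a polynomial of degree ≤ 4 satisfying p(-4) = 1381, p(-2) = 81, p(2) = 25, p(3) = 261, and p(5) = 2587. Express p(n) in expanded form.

p(n) = 5n^4 - 3n^3 - 6n^2 - 2n - 3

Using the Lagrange interpolation formula with nodes -4, -2, 2, 3, 5:
  L_0(n) = (n + 2)(n - 2)(n - 3)(n - 5) / 756
  L_1(n) = (n + 4)(n - 2)(n - 3)(n - 5) / -280
  L_2(n) = (n + 4)(n + 2)(n - 3)(n - 5) / 72
  L_3(n) = (n + 4)(n + 2)(n - 2)(n - 5) / -70
  L_4(n) = (n + 4)(n + 2)(n - 2)(n - 3) / 378
Then p(n) = 1381·L_0(n) + 81·L_1(n) + 25·L_2(n) + 261·L_3(n) + 2587·L_4(n).
Expanding and collecting terms gives p(n) = 5n^4 - 3n^3 - 6n^2 - 2n - 3.
Check: p(3) = 261. ✓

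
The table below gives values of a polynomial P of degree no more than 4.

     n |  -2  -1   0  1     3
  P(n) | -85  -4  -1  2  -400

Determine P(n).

P(n) = -6n^4 + n^3 + 6n^2 + 2n - 1

Write P(n) = an^4 + bn^3 + cn^2 + dn + e. Substituting each data point gives a linear system:
  16a - 8b + 4c - 2d + e = -85
  a - b + c - d + e = -4
  e = -1
  a + b + c + d + e = 2
  81a + 27b + 9c + 3d + e = -400
Solving the system yields a = -6, b = 1, c = 6, d = 2, e = -1.
So P(n) = -6n⁴ + n³ + 6n² + 2n - 1.
Check: P(-2) = -85. ✓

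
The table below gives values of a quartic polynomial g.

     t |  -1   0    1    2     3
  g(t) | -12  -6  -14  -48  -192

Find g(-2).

Using the Lagrange interpolation formula with nodes -1, 0, 1, 2, 3:
  L_0(t) = t(t - 1)(t - 2)(t - 3) / 24
  L_1(t) = (t + 1)(t - 1)(t - 2)(t - 3) / -6
  L_2(t) = (t + 1)t(t - 2)(t - 3) / 4
  L_3(t) = (t + 1)t(t - 1)(t - 3) / -6
  L_4(t) = (t + 1)t(t - 1)(t - 2) / 24
Then g(t) = -12·L_0(t) - 6·L_1(t) - 14·L_2(t) - 48·L_3(t) - 192·L_4(t).
Expanding and collecting terms gives g(t) = -3t⁴ + 4t³ - 4t² - 5t - 6.
Evaluating at t = -2: g(-2) = -92.

-92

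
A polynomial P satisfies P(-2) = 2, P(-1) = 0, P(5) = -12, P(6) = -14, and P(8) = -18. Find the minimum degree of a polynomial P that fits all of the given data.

Divided differences on the nodes -2, -1, 5, 6, 8:
  order 0: 2  0  -12  -14  -18
  order 1: -2  -2  -2  -2
  order 2: 0  0  0
  order 3: 0  0
  order 4: 0
The order-1 divided differences are all -2 (nonzero) and every higher order vanishes, so the data lies on a polynomial of degree exactly 1.

1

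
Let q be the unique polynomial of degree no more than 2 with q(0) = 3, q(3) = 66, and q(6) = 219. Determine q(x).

q(x) = 5x^2 + 6x + 3

Using the Lagrange interpolation formula with nodes 0, 3, 6:
  L_0(x) = (x - 3)(x - 6) / 18
  L_1(x) = x(x - 6) / -9
  L_2(x) = x(x - 3) / 18
Then q(x) = 3·L_0(x) + 66·L_1(x) + 219·L_2(x).
Expanding and collecting terms gives q(x) = 5x^2 + 6x + 3.
Check: q(0) = 3. ✓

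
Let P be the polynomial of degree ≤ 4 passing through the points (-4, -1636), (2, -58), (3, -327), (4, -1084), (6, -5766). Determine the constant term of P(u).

Write P(u) = au^4 + bu^3 + cu^2 + du + e. Substituting each data point gives a linear system:
  256a - 64b + 16c - 4d + e = -1636
  16a + 8b + 4c + 2d + e = -58
  81a + 27b + 9c + 3d + e = -327
  256a + 64b + 16c + 4d + e = -1084
  1296a + 216b + 36c + 6d + e = -5766
Solving the system yields a = -5, b = 4, c = -5, d = 5, e = 0.
So P(u) = -5u^4 + 4u^3 - 5u^2 + 5u.
The constant term is 0.

0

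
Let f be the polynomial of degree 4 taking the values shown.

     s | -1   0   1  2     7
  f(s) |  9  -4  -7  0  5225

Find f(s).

f(s) = 3s^4 - 6s^3 + 2s^2 - 2s - 4

Write f(s) = as^4 + bs^3 + cs^2 + ds + e. Substituting each data point gives a linear system:
  a - b + c - d + e = 9
  e = -4
  a + b + c + d + e = -7
  16a + 8b + 4c + 2d + e = 0
  2401a + 343b + 49c + 7d + e = 5225
Solving the system yields a = 3, b = -6, c = 2, d = -2, e = -4.
So f(s) = 3s^4 - 6s^3 + 2s^2 - 2s - 4.
Check: f(-1) = 9. ✓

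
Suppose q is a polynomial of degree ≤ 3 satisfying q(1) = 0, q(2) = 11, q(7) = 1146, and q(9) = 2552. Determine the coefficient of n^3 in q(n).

Write q(n) = an^3 + bn^2 + cn + d. Substituting each data point gives a linear system:
  a + b + c + d = 0
  8a + 4b + 2c + d = 11
  343a + 49b + 7c + d = 1146
  729a + 81b + 9c + d = 2552
Solving the system yields a = 4, b = -4, c = -5, d = 5.
So q(n) = 4n³ - 4n² - 5n + 5.
The leading coefficient is 4.

4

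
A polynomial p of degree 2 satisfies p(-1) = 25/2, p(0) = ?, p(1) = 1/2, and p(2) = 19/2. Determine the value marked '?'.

The 3 known points determine the degree-2 polynomial uniquely.
Write p(t) = at^2 + bt + c. Substituting each data point gives a linear system:
  a - b + c = 25/2
  a + b + c = 1/2
  4a + 2b + c = 19/2
Solving the system yields a = 5, b = -6, c = 3/2.
So p(t) = 5t^2 - 6t + 3/2.
Then p(0) = 3/2.

3/2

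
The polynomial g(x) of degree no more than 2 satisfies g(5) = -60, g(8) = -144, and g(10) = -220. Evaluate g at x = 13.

Write g(x) = ax^2 + bx + c. Substituting each data point gives a linear system:
  25a + 5b + c = -60
  64a + 8b + c = -144
  100a + 10b + c = -220
Solving the system yields a = -2, b = -2, c = 0.
So g(x) = -2x^2 - 2x.
Then g(13) = -364.

-364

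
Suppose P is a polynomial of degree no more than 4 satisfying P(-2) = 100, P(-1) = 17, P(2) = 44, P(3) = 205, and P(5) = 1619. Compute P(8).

11060

Write P(t) = at^4 + bt^3 + ct^2 + dt + e. Substituting each data point gives a linear system:
  16a - 8b + 4c - 2d + e = 100
  a - b + c - d + e = 17
  16a + 8b + 4c + 2d + e = 44
  81a + 27b + 9c + 3d + e = 205
  625a + 125b + 25c + 5d + e = 1619
Solving the system yields a = 3, b = -3, c = 5, d = -2, e = 4.
So P(t) = 3t^4 - 3t^3 + 5t^2 - 2t + 4.
Then P(8) = 11060.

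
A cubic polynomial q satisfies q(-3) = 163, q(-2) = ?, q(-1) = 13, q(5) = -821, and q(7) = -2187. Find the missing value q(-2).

54

The 4 known points determine the degree-3 polynomial uniquely.
Write q(n) = an^3 + bn^2 + cn + d. Substituting each data point gives a linear system:
  -27a + 9b - 3c + d = 163
  -a + b - c + d = 13
  125a + 25b + 5c + d = -821
  343a + 49b + 7c + d = -2187
Solving the system yields a = -6, b = -2, c = -5, d = 4.
So q(n) = -6n^3 - 2n^2 - 5n + 4.
Then q(-2) = 54.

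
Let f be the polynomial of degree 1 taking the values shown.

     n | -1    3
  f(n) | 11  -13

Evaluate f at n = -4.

Using the Lagrange interpolation formula with nodes -1, 3:
  L_0(n) = (n - 3) / -4
  L_1(n) = (n + 1) / 4
Then f(n) = 11·L_0(n) - 13·L_1(n).
Expanding and collecting terms gives f(n) = -6n + 5.
Evaluating at n = -4: f(-4) = 29.

29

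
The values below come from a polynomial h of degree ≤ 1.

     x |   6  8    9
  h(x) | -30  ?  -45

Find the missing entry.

-40

The 2 known points determine the degree-1 polynomial uniquely.
Write h(x) = ax + b. Substituting each data point gives a linear system:
  6a + b = -30
  9a + b = -45
Solving the system yields a = -5, b = 0.
So h(x) = -5x.
Then h(8) = -40.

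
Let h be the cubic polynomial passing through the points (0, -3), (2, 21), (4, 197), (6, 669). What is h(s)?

h(s) = 3s^3 + s^2 - 2s - 3

Write h(s) = as^3 + bs^2 + cs + d. Substituting each data point gives a linear system:
  d = -3
  8a + 4b + 2c + d = 21
  64a + 16b + 4c + d = 197
  216a + 36b + 6c + d = 669
Solving the system yields a = 3, b = 1, c = -2, d = -3.
So h(s) = 3s^3 + s^2 - 2s - 3.
Check: h(4) = 197. ✓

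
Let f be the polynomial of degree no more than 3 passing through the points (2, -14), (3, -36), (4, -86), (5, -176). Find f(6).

-318

Using the Lagrange interpolation formula with nodes 2, 3, 4, 5:
  L_0(x) = (x - 3)(x - 4)(x - 5) / -6
  L_1(x) = (x - 2)(x - 4)(x - 5) / 2
  L_2(x) = (x - 2)(x - 3)(x - 5) / -2
  L_3(x) = (x - 2)(x - 3)(x - 4) / 6
Then f(x) = -14·L_0(x) - 36·L_1(x) - 86·L_2(x) - 176·L_3(x).
Expanding and collecting terms gives f(x) = -2x^3 + 4x^2 - 4x - 6.
Evaluating at x = 6: f(6) = -318.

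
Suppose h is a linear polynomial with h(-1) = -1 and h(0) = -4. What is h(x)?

Using the Lagrange interpolation formula with nodes -1, 0:
  L_0(x) = x / -1
  L_1(x) = (x + 1) / 1
Then h(x) = -1·L_0(x) - 4·L_1(x).
Expanding and collecting terms gives h(x) = -3x - 4.
Check: h(-1) = -1. ✓

h(x) = -3x - 4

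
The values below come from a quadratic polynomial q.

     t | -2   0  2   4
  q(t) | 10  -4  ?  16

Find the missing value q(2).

The 3 known points determine the degree-2 polynomial uniquely.
Write q(t) = at^2 + bt + c. Substituting each data point gives a linear system:
  4a - 2b + c = 10
  c = -4
  16a + 4b + c = 16
Solving the system yields a = 2, b = -3, c = -4.
So q(t) = 2t^2 - 3t - 4.
Then q(2) = -2.

-2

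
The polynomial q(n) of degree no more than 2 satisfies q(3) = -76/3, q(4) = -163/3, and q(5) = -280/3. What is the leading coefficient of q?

Write q(n) = an^2 + bn + c. Substituting each data point gives a linear system:
  9a + 3b + c = -76/3
  16a + 4b + c = -163/3
  25a + 5b + c = -280/3
Solving the system yields a = -5, b = 6, c = 5/3.
So q(n) = -5n^2 + 6n + 5/3.
The leading coefficient is -5.

-5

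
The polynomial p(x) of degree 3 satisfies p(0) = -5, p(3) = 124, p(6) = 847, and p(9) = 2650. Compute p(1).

Write p(x) = ax^3 + bx^2 + cx + d. Substituting each data point gives a linear system:
  d = -5
  27a + 9b + 3c + d = 124
  216a + 36b + 6c + d = 847
  729a + 81b + 9c + d = 2650
Solving the system yields a = 3, b = 6, c = -2, d = -5.
So p(x) = 3x^3 + 6x^2 - 2x - 5.
Then p(1) = 2.

2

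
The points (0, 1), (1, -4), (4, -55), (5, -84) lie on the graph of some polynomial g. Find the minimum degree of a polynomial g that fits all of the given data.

Divided differences on the nodes 0, 1, 4, 5:
  order 0: 1  -4  -55  -84
  order 1: -5  -17  -29
  order 2: -3  -3
  order 3: 0
The order-2 divided differences are all -3 (nonzero) and every higher order vanishes, so the data lies on a polynomial of degree exactly 2.

2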